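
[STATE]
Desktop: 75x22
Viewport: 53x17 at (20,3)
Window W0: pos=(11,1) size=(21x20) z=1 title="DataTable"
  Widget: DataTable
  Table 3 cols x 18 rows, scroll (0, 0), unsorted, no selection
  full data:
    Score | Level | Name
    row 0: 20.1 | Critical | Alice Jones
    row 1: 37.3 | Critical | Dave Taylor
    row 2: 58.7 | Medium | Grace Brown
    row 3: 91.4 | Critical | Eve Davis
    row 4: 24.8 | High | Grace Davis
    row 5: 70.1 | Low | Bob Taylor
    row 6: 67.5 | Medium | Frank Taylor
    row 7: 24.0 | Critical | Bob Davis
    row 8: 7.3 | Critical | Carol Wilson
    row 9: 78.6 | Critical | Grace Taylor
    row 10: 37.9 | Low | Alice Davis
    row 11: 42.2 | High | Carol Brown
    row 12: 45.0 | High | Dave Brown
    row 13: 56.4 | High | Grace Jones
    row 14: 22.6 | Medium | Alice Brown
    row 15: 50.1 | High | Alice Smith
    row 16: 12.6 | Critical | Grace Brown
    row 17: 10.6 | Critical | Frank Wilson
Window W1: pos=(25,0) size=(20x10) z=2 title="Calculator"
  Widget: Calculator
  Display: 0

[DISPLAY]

─────┃                 0┃                            
vel  ┃┌───┬───┬───┬───┐ ┃                            
─────┃│ 7 │ 8 │ 9 │ ÷ │ ┃                            
itica┃├───┼───┼───┼───┤ ┃                            
itica┃│ 4 │ 5 │ 6 │ × │ ┃                            
dium ┃└───┴───┴───┴───┘ ┃                            
itica┗━━━━━━━━━━━━━━━━━━┛                            
gh    │Grac┃                                         
w     │Bob ┃                                         
dium  │Fran┃                                         
itical│Bob ┃                                         
itical│Caro┃                                         
itical│Grac┃                                         
w     │Alic┃                                         
gh    │Caro┃                                         
gh    │Dave┃                                         
gh    │Grac┃                                         


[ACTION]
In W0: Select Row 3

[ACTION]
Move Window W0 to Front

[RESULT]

───────────┨           0┃                            
vel   │Name┃──┬───┬───┐ ┃                            
──────┼────┃8 │ 9 │ ÷ │ ┃                            
itical│Alic┃──┼───┼───┤ ┃                            
itical│Dave┃5 │ 6 │ × │ ┃                            
dium  │Grac┃──┴───┴───┘ ┃                            
itical│Eve ┃━━━━━━━━━━━━┛                            
gh    │Grac┃                                         
w     │Bob ┃                                         
dium  │Fran┃                                         
itical│Bob ┃                                         
itical│Caro┃                                         
itical│Grac┃                                         
w     │Alic┃                                         
gh    │Caro┃                                         
gh    │Dave┃                                         
gh    │Grac┃                                         


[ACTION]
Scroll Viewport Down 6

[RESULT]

──────┼────┃8 │ 9 │ ÷ │ ┃                            
itical│Alic┃──┼───┼───┤ ┃                            
itical│Dave┃5 │ 6 │ × │ ┃                            
dium  │Grac┃──┴───┴───┘ ┃                            
itical│Eve ┃━━━━━━━━━━━━┛                            
gh    │Grac┃                                         
w     │Bob ┃                                         
dium  │Fran┃                                         
itical│Bob ┃                                         
itical│Caro┃                                         
itical│Grac┃                                         
w     │Alic┃                                         
gh    │Caro┃                                         
gh    │Dave┃                                         
gh    │Grac┃                                         
━━━━━━━━━━━┛                                         
                                                     


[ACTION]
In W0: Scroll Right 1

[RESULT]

─────┼─────┃8 │ 9 │ ÷ │ ┃                            
tical│Alice┃──┼───┼───┤ ┃                            
tical│Dave ┃5 │ 6 │ × │ ┃                            
ium  │Grace┃──┴───┴───┘ ┃                            
tical│Eve D┃━━━━━━━━━━━━┛                            
h    │Grace┃                                         
     │Bob T┃                                         
ium  │Frank┃                                         
tical│Bob D┃                                         
tical│Carol┃                                         
tical│Grace┃                                         
     │Alice┃                                         
h    │Carol┃                                         
h    │Dave ┃                                         
h    │Grace┃                                         
━━━━━━━━━━━┛                                         
                                                     


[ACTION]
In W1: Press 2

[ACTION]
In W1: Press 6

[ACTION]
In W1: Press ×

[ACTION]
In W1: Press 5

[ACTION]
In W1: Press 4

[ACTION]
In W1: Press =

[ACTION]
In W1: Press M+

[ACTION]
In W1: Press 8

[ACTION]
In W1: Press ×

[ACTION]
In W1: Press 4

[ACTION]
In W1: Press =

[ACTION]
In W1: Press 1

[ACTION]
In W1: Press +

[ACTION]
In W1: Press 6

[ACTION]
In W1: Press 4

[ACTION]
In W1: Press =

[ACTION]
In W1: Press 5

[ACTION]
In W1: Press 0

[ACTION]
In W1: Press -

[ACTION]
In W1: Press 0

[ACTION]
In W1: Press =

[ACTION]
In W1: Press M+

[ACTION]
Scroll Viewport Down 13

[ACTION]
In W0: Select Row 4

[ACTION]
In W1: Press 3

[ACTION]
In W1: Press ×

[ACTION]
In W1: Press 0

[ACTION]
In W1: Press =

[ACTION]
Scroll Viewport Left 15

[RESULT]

      ┃────┼────────┼─────┃8 │ 9 │ ÷ │ ┃             
      ┃0.1 │Critical│Alice┃──┼───┼───┤ ┃             
      ┃7.3 │Critical│Dave ┃5 │ 6 │ × │ ┃             
      ┃8.7 │Medium  │Grace┃──┴───┴───┘ ┃             
      ┃1.4 │Critical│Eve D┃━━━━━━━━━━━━┛             
      ┃4.8 │High    │Grace┃                          
      ┃0.1 │Low     │Bob T┃                          
      ┃7.5 │Medium  │Frank┃                          
      ┃4.0 │Critical│Bob D┃                          
      ┃.3  │Critical│Carol┃                          
      ┃8.6 │Critical│Grace┃                          
      ┃7.9 │Low     │Alice┃                          
      ┃2.2 │High    │Carol┃                          
      ┃5.0 │High    │Dave ┃                          
      ┃6.4 │High    │Grace┃                          
      ┗━━━━━━━━━━━━━━━━━━━┛                          
                                                     


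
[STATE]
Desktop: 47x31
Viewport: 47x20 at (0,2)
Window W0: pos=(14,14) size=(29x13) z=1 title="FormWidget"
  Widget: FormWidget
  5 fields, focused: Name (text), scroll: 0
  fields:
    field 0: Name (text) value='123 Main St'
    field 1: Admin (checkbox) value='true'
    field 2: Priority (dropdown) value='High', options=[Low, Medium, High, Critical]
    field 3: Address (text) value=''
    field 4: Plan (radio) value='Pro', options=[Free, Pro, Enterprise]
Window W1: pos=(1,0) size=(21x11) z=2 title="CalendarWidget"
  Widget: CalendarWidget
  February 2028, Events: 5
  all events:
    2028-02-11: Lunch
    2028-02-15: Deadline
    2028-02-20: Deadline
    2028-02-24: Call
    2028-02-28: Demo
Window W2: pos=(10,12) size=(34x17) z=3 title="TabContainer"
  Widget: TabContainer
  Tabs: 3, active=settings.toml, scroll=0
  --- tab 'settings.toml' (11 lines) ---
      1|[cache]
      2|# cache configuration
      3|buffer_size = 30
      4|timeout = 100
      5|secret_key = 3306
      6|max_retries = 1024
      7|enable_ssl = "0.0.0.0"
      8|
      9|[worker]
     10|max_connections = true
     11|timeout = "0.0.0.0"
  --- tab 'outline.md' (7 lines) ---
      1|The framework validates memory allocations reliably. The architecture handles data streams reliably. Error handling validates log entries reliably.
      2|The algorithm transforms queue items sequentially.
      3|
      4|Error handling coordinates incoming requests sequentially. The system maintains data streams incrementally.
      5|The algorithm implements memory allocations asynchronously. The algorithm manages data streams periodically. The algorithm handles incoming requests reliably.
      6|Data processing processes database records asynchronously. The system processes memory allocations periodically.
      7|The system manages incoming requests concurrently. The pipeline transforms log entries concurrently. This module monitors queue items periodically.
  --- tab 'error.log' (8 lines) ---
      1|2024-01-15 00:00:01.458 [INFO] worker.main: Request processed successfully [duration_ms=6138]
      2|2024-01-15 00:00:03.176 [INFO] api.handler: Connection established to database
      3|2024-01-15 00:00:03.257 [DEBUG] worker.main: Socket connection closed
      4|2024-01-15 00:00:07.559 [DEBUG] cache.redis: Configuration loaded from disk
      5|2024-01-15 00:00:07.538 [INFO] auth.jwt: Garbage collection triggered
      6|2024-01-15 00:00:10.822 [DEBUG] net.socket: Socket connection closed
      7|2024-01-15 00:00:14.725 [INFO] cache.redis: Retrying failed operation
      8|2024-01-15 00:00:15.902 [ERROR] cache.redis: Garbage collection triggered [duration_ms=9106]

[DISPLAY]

 ┠───────────────────┨                         
 ┃   February 2028   ┃                         
 ┃Mo Tu We Th Fr Sa S┃                         
 ┃    1  2  3  4  5  ┃                         
 ┃ 7  8  9 10 11* 12 ┃                         
 ┃14 15* 16 17 18 19 ┃                         
 ┃21 22 23 24* 25 26 ┃                         
 ┃28* 29             ┃                         
 ┗━━━━━━━━━━━━━━━━━━━┛                         
                                               
          ┏━━━━━━━━━━━━━━━━━━━━━━━━━━━━━━━━┓   
          ┃ TabContainer                   ┃   
          ┠────────────────────────────────┨   
          ┃[settings.toml]│ outline.md │ er┃   
          ┃────────────────────────────────┃   
          ┃[cache]                         ┃   
          ┃# cache configuration           ┃   
          ┃buffer_size = 30                ┃   
          ┃timeout = 100                   ┃   
          ┃secret_key = 3306               ┃   


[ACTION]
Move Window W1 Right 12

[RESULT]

             ┠───────────────────┨             
             ┃   February 2028   ┃             
             ┃Mo Tu We Th Fr Sa S┃             
             ┃    1  2  3  4  5  ┃             
             ┃ 7  8  9 10 11* 12 ┃             
             ┃14 15* 16 17 18 19 ┃             
             ┃21 22 23 24* 25 26 ┃             
             ┃28* 29             ┃             
             ┗━━━━━━━━━━━━━━━━━━━┛             
                                               
          ┏━━━━━━━━━━━━━━━━━━━━━━━━━━━━━━━━┓   
          ┃ TabContainer                   ┃   
          ┠────────────────────────────────┨   
          ┃[settings.toml]│ outline.md │ er┃   
          ┃────────────────────────────────┃   
          ┃[cache]                         ┃   
          ┃# cache configuration           ┃   
          ┃buffer_size = 30                ┃   
          ┃timeout = 100                   ┃   
          ┃secret_key = 3306               ┃   


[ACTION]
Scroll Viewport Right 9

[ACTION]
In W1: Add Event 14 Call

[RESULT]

             ┠───────────────────┨             
             ┃   February 2028   ┃             
             ┃Mo Tu We Th Fr Sa S┃             
             ┃    1  2  3  4  5  ┃             
             ┃ 7  8  9 10 11* 12 ┃             
             ┃14* 15* 16 17 18 19┃             
             ┃21 22 23 24* 25 26 ┃             
             ┃28* 29             ┃             
             ┗━━━━━━━━━━━━━━━━━━━┛             
                                               
          ┏━━━━━━━━━━━━━━━━━━━━━━━━━━━━━━━━┓   
          ┃ TabContainer                   ┃   
          ┠────────────────────────────────┨   
          ┃[settings.toml]│ outline.md │ er┃   
          ┃────────────────────────────────┃   
          ┃[cache]                         ┃   
          ┃# cache configuration           ┃   
          ┃buffer_size = 30                ┃   
          ┃timeout = 100                   ┃   
          ┃secret_key = 3306               ┃   


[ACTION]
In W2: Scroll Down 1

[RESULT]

             ┠───────────────────┨             
             ┃   February 2028   ┃             
             ┃Mo Tu We Th Fr Sa S┃             
             ┃    1  2  3  4  5  ┃             
             ┃ 7  8  9 10 11* 12 ┃             
             ┃14* 15* 16 17 18 19┃             
             ┃21 22 23 24* 25 26 ┃             
             ┃28* 29             ┃             
             ┗━━━━━━━━━━━━━━━━━━━┛             
                                               
          ┏━━━━━━━━━━━━━━━━━━━━━━━━━━━━━━━━┓   
          ┃ TabContainer                   ┃   
          ┠────────────────────────────────┨   
          ┃[settings.toml]│ outline.md │ er┃   
          ┃────────────────────────────────┃   
          ┃# cache configuration           ┃   
          ┃buffer_size = 30                ┃   
          ┃timeout = 100                   ┃   
          ┃secret_key = 3306               ┃   
          ┃max_retries = 1024              ┃   


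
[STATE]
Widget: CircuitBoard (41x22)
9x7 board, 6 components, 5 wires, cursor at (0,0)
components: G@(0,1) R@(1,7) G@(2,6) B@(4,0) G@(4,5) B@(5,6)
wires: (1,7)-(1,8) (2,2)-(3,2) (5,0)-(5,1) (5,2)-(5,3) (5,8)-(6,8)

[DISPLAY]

   0 1 2 3 4 5 6 7 8                     
0  [.]  G                                
                                         
1                               R ─ ·    
                                         
2           ·               G            
            │                            
3           ·                            
                                         
4   B                   G                
                                         
5   · ─ ·   · ─ ·           B       ·    
                                    │    
6                                   ·    
Cursor: (0,0)                            
                                         
                                         
                                         
                                         
                                         
                                         
                                         


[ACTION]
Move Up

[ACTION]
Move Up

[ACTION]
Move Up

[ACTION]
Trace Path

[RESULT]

   0 1 2 3 4 5 6 7 8                     
0  [.]  G                                
                                         
1                               R ─ ·    
                                         
2           ·               G            
            │                            
3           ·                            
                                         
4   B                   G                
                                         
5   · ─ ·   · ─ ·           B       ·    
                                    │    
6                                   ·    
Cursor: (0,0)  Trace: No connections     
                                         
                                         
                                         
                                         
                                         
                                         
                                         


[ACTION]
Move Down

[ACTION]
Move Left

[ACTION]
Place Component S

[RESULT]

   0 1 2 3 4 5 6 7 8                     
0       G                                
                                         
1  [S]                          R ─ ·    
                                         
2           ·               G            
            │                            
3           ·                            
                                         
4   B                   G                
                                         
5   · ─ ·   · ─ ·           B       ·    
                                    │    
6                                   ·    
Cursor: (1,0)  Trace: No connections     
                                         
                                         
                                         
                                         
                                         
                                         
                                         


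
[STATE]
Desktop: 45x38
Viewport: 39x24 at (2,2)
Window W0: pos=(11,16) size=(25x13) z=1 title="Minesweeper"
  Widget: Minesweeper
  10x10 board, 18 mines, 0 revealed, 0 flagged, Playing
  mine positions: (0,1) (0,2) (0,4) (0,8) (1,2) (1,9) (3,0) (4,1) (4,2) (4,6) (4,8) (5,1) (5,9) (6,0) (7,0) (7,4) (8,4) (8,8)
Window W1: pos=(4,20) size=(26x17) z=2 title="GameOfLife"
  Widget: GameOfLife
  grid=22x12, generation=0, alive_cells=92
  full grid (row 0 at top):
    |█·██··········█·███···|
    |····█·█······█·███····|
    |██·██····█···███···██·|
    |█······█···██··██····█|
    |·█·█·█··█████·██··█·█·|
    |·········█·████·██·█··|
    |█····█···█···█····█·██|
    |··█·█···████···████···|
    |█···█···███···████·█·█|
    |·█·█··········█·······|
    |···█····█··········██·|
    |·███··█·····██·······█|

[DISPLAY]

                                       
                                       
                                       
                                       
                                       
                                       
                                       
                                       
                                       
                                       
                                       
                                       
                                       
                                       
         ┏━━━━━━━━━━━━━━━━━━━━━━━┓     
         ┃ Minesweeper           ┃     
         ┠───────────────────────┨     
         ┃■■■■■■■■■■             ┃     
  ┏━━━━━━━━━━━━━━━━━━━━━━━━┓     ┃     
  ┃ GameOfLife             ┃     ┃     
  ┠────────────────────────┨     ┃     
  ┃Gen: 0                  ┃     ┃     
  ┃█·██··········█·███···  ┃     ┃     
  ┃····█·█······█·███····  ┃     ┃     


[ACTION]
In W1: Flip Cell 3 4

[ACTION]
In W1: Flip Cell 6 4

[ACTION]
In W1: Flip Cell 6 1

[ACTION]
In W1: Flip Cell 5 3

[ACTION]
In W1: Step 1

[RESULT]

                                       
                                       
                                       
                                       
                                       
                                       
                                       
                                       
                                       
                                       
                                       
                                       
                                       
                                       
         ┏━━━━━━━━━━━━━━━━━━━━━━━┓     
         ┃ Minesweeper           ┃     
         ┠───────────────────────┨     
         ┃■■■■■■■■■■             ┃     
  ┏━━━━━━━━━━━━━━━━━━━━━━━━┓     ┃     
  ┃ GameOfLife             ┃     ┃     
  ┠────────────────────────┨     ┃     
  ┃Gen: 1                  ┃     ┃     
  ┃···█··········█···█···  ┃     ┃     
  ┃█···██·······█·····█··  ┃     ┃     


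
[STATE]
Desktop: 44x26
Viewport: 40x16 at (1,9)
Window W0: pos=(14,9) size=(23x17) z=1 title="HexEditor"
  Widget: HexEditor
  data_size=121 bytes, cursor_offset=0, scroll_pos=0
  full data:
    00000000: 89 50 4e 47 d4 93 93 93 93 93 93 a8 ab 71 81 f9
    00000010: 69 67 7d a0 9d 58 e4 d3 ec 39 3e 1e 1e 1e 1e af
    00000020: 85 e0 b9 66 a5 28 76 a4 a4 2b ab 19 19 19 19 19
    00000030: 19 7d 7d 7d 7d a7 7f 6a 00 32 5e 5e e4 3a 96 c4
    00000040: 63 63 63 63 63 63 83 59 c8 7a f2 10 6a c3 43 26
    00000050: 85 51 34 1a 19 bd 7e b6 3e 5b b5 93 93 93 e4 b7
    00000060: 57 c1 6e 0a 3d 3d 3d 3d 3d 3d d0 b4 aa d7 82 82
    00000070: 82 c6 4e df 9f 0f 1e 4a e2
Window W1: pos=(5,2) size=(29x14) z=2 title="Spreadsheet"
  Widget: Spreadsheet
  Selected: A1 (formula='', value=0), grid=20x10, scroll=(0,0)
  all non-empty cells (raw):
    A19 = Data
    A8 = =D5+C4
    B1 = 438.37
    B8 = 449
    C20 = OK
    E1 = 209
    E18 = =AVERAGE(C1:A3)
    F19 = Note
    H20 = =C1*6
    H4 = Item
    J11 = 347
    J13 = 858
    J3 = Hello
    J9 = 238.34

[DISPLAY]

    ┃  2        0       0       ┃━━┓    
    ┃  3        0       0       ┃  ┃    
    ┃  4        0       0       ┃──┨    
    ┃  5        0       0       ┃47┃    
    ┃  6        0       0       ┃a0┃    
    ┃  7        0       0       ┃66┃    
    ┗━━━━━━━━━━━━━━━━━━━━━━━━━━━┛7d┃    
             ┃00000040  63 63 63 63┃    
             ┃00000050  85 51 34 1a┃    
             ┃00000060  57 c1 6e 0a┃    
             ┃00000070  82 c6 4e df┃    
             ┃                     ┃    
             ┃                     ┃    
             ┃                     ┃    
             ┃                     ┃    
             ┃                     ┃    


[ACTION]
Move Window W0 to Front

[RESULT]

    ┃  2     ┏━━━━━━━━━━━━━━━━━━━━━┓    
    ┃  3     ┃ HexEditor           ┃    
    ┃  4     ┠─────────────────────┨    
    ┃  5     ┃00000000  89 50 4e 47┃    
    ┃  6     ┃00000010  69 67 7d a0┃    
    ┃  7     ┃00000020  85 e0 b9 66┃    
    ┗━━━━━━━━┃00000030  19 7d 7d 7d┃    
             ┃00000040  63 63 63 63┃    
             ┃00000050  85 51 34 1a┃    
             ┃00000060  57 c1 6e 0a┃    
             ┃00000070  82 c6 4e df┃    
             ┃                     ┃    
             ┃                     ┃    
             ┃                     ┃    
             ┃                     ┃    
             ┃                     ┃    


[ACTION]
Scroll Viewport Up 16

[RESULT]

                                        
                                        
    ┏━━━━━━━━━━━━━━━━━━━━━━━━━━━┓       
    ┃ Spreadsheet               ┃       
    ┠───────────────────────────┨       
    ┃A1:                        ┃       
    ┃       A       B       C   ┃       
    ┃---------------------------┃       
    ┃  1      [0]  438.37       ┃       
    ┃  2     ┏━━━━━━━━━━━━━━━━━━━━━┓    
    ┃  3     ┃ HexEditor           ┃    
    ┃  4     ┠─────────────────────┨    
    ┃  5     ┃00000000  89 50 4e 47┃    
    ┃  6     ┃00000010  69 67 7d a0┃    
    ┃  7     ┃00000020  85 e0 b9 66┃    
    ┗━━━━━━━━┃00000030  19 7d 7d 7d┃    


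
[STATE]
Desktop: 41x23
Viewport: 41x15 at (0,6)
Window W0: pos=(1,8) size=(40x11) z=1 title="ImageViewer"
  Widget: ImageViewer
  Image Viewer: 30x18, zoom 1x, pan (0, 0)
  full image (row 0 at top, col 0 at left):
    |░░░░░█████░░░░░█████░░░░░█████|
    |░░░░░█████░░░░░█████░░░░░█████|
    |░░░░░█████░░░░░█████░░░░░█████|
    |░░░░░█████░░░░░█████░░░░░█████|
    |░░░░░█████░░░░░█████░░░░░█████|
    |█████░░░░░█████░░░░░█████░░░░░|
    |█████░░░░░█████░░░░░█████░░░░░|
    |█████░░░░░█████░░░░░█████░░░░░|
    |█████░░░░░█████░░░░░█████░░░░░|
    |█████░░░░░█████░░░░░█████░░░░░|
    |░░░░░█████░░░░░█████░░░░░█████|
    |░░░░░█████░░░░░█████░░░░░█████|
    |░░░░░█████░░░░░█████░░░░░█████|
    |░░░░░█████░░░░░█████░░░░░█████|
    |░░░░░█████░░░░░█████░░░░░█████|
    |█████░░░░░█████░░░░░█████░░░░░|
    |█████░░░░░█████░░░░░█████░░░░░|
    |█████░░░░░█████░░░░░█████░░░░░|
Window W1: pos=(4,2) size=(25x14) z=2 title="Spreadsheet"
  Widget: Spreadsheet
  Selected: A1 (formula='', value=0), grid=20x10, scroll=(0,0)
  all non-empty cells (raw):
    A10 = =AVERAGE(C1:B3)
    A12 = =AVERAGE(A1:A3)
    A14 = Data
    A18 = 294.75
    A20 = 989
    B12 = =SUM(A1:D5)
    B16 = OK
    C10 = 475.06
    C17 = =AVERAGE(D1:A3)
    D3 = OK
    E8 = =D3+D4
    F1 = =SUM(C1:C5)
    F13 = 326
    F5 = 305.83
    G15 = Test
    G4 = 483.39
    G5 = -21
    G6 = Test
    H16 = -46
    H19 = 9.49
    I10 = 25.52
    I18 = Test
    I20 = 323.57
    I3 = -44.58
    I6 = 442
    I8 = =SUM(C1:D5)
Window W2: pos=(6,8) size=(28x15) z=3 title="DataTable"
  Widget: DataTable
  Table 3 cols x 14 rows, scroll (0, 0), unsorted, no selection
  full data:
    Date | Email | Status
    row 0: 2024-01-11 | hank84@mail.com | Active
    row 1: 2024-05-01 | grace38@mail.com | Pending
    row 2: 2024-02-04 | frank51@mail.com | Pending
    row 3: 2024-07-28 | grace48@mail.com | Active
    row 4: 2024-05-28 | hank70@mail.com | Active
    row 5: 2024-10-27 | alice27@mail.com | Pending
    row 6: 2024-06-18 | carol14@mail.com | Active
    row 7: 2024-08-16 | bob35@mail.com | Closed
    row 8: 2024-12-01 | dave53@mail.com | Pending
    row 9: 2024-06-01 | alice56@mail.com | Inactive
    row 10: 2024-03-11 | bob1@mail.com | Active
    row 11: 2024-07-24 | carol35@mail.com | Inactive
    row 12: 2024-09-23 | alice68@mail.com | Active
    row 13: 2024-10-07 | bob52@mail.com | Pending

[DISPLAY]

    ┃       A       B       ┃            
    ┃-----------------------┃            
 ┏━━┃ ┏━━━━━━━━━━━━━━━━━━━━━━━━━━┓━━━━━━┓
 ┃ I┃ ┃ DataTable                ┃      ┃
 ┠──┃ ┠──────────────────────────┨──────┨
 ┃░░┃ ┃Date      │Email          ┃      ┃
 ┃░░┃ ┃──────────┼───────────────┃      ┃
 ┃░░┃ ┃2024-01-11│hank84@mail.com┃      ┃
 ┃░░┃ ┃2024-05-01│grace38@mail.co┃      ┃
 ┃░░┗━┃2024-02-04│frank51@mail.co┃      ┃
 ┃████┃2024-07-28│grace48@mail.co┃      ┃
 ┃████┃2024-05-28│hank70@mail.com┃      ┃
 ┗━━━━┃2024-10-27│alice27@mail.co┃━━━━━━┛
      ┃2024-06-18│carol14@mail.co┃       
      ┃2024-08-16│bob35@mail.com ┃       


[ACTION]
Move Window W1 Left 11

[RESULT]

┃       A       B       ┃                
┃-----------------------┃                
┃  1  ┏━━━━━━━━━━━━━━━━━━━━━━━━━━┓━━━━━━┓
┃  2  ┃ DataTable                ┃      ┃
┃  3  ┠──────────────────────────┨──────┨
┃  4  ┃Date      │Email          ┃      ┃
┃  5  ┃──────────┼───────────────┃      ┃
┃  6  ┃2024-01-11│hank84@mail.com┃      ┃
┃  7  ┃2024-05-01│grace38@mail.co┃      ┃
┗━━━━━┃2024-02-04│frank51@mail.co┃      ┃
 ┃████┃2024-07-28│grace48@mail.co┃      ┃
 ┃████┃2024-05-28│hank70@mail.com┃      ┃
 ┗━━━━┃2024-10-27│alice27@mail.co┃━━━━━━┛
      ┃2024-06-18│carol14@mail.co┃       
      ┃2024-08-16│bob35@mail.com ┃       


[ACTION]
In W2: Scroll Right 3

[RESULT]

┃       A       B       ┃                
┃-----------------------┃                
┃  1  ┏━━━━━━━━━━━━━━━━━━━━━━━━━━┓━━━━━━┓
┃  2  ┃ DataTable                ┃      ┃
┃  3  ┠──────────────────────────┨──────┨
┃  4  ┃e      │Email           │S┃      ┃
┃  5  ┃───────┼────────────────┼─┃      ┃
┃  6  ┃4-01-11│hank84@mail.com │A┃      ┃
┃  7  ┃4-05-01│grace38@mail.com│P┃      ┃
┗━━━━━┃4-02-04│frank51@mail.com│P┃      ┃
 ┃████┃4-07-28│grace48@mail.com│A┃      ┃
 ┃████┃4-05-28│hank70@mail.com │A┃      ┃
 ┗━━━━┃4-10-27│alice27@mail.com│P┃━━━━━━┛
      ┃4-06-18│carol14@mail.com│A┃       
      ┃4-08-16│bob35@mail.com  │C┃       


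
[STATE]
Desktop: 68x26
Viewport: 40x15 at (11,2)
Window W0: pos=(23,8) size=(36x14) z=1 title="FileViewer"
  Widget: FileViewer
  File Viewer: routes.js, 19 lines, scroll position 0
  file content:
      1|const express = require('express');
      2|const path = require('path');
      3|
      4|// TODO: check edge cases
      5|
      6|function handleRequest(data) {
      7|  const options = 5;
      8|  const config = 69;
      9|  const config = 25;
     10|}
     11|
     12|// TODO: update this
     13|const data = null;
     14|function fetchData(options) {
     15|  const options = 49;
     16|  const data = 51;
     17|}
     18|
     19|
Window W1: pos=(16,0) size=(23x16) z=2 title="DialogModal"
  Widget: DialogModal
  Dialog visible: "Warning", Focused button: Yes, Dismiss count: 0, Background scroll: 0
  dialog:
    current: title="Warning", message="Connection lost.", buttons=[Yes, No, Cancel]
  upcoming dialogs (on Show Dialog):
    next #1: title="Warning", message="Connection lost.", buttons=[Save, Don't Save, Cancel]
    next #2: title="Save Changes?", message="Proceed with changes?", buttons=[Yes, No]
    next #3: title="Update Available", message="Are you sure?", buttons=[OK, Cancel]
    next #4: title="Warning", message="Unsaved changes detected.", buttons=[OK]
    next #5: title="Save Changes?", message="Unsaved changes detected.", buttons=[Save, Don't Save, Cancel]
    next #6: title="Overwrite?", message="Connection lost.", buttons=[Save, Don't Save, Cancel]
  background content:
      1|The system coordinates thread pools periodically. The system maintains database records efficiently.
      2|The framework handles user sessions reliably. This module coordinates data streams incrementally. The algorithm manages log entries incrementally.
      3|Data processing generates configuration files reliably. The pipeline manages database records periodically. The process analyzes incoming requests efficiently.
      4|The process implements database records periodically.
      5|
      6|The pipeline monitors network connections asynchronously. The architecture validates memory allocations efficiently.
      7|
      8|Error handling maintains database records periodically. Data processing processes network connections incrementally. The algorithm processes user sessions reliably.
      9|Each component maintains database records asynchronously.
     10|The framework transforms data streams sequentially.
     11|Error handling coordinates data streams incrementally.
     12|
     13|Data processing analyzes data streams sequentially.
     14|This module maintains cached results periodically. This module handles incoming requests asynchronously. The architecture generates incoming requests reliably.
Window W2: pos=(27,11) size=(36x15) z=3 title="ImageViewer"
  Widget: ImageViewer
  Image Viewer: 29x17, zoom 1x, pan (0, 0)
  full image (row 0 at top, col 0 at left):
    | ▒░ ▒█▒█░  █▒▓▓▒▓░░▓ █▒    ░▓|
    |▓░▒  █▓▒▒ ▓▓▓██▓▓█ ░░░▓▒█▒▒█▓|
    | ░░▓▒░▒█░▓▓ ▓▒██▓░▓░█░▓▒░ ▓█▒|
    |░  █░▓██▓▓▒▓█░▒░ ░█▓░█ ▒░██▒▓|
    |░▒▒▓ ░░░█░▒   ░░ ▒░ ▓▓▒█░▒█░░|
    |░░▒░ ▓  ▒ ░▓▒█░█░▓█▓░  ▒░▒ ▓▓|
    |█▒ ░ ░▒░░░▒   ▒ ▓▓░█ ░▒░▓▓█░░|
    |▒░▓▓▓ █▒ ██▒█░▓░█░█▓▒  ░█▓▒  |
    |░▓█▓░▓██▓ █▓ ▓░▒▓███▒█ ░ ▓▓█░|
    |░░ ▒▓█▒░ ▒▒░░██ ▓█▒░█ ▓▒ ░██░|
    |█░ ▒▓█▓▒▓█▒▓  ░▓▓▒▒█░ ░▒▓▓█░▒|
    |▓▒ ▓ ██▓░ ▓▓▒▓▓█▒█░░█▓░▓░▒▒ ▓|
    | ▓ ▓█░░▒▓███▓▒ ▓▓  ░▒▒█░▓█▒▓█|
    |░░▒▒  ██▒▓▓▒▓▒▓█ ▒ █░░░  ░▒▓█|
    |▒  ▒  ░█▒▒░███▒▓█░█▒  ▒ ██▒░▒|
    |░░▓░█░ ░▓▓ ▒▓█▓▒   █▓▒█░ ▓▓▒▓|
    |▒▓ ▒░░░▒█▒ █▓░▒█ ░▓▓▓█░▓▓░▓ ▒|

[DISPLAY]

     ┠─────────────────────┨            
     ┃The system coordinate┃            
     ┃The framework handles┃            
     ┃Data processing gener┃            
     ┃Th┌───────────────┐nt┃            
     ┃  │    Warning    │  ┃            
     ┃Th│Connection lost│rs┃━━━━━━━━━━━━
     ┃  │[Yes]  No   Can│  ┃            
     ┃Er└───────────────┘ta┃────────────
     ┃Each compo┏━━━━━━━━━━━━━━━━━━━━━━━
     ┃The framew┃ ImageViewer           
     ┃Error hand┠───────────────────────
     ┃          ┃ ▒░ ▒█▒█░  █▒▓▓▒▓░░▓ █▒
     ┗━━━━━━━━━━┃▓░▒  █▓▒▒ ▓▓▓██▓▓█ ░░░▓
            ┃fun┃ ░░▓▒░▒█░▓▓ ▓▒██▓░▓░█░▓


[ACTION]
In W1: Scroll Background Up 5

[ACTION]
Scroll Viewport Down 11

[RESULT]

     ┃Each compo┏━━━━━━━━━━━━━━━━━━━━━━━
     ┃The framew┃ ImageViewer           
     ┃Error hand┠───────────────────────
     ┃          ┃ ▒░ ▒█▒█░  █▒▓▓▒▓░░▓ █▒
     ┗━━━━━━━━━━┃▓░▒  █▓▒▒ ▓▓▓██▓▓█ ░░░▓
            ┃fun┃ ░░▓▒░▒█░▓▓ ▓▒██▓░▓░█░▓
            ┃  c┃░  █░▓██▓▓▒▓█░▒░ ░█▓░█ 
            ┃  c┃░▒▒▓ ░░░█░▒   ░░ ▒░ ▓▓▒
            ┃  c┃░░▒░ ▓  ▒ ░▓▒█░█░▓█▓░  
            ┃}  ┃█▒ ░ ░▒░░░▒   ▒ ▓▓░█ ░▒
            ┗━━━┃▒░▓▓▓ █▒ ██▒█░▓░█░█▓▒  
                ┃░▓█▓░▓██▓ █▓ ▓░▒▓███▒█ 
                ┃░░ ▒▓█▒░ ▒▒░░██ ▓█▒░█ ▓
                ┃█░ ▒▓█▓▒▓█▒▓  ░▓▓▒▒█░ ░
                ┗━━━━━━━━━━━━━━━━━━━━━━━


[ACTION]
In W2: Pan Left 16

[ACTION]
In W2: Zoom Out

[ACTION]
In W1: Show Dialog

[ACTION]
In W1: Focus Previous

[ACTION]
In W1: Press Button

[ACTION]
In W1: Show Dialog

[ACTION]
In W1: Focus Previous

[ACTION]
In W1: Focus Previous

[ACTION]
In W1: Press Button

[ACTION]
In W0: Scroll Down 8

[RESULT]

     ┃Each compo┏━━━━━━━━━━━━━━━━━━━━━━━
     ┃The framew┃ ImageViewer           
     ┃Error hand┠───────────────────────
     ┃          ┃ ▒░ ▒█▒█░  █▒▓▓▒▓░░▓ █▒
     ┗━━━━━━━━━━┃▓░▒  █▓▒▒ ▓▓▓██▓▓█ ░░░▓
            ┃fun┃ ░░▓▒░▒█░▓▓ ▓▒██▓░▓░█░▓
            ┃  c┃░  █░▓██▓▓▒▓█░▒░ ░█▓░█ 
            ┃  c┃░▒▒▓ ░░░█░▒   ░░ ▒░ ▓▓▒
            ┃}  ┃░░▒░ ▓  ▒ ░▓▒█░█░▓█▓░  
            ┃   ┃█▒ ░ ░▒░░░▒   ▒ ▓▓░█ ░▒
            ┗━━━┃▒░▓▓▓ █▒ ██▒█░▓░█░█▓▒  
                ┃░▓█▓░▓██▓ █▓ ▓░▒▓███▒█ 
                ┃░░ ▒▓█▒░ ▒▒░░██ ▓█▒░█ ▓
                ┃█░ ▒▓█▓▒▓█▒▓  ░▓▓▒▒█░ ░
                ┗━━━━━━━━━━━━━━━━━━━━━━━
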